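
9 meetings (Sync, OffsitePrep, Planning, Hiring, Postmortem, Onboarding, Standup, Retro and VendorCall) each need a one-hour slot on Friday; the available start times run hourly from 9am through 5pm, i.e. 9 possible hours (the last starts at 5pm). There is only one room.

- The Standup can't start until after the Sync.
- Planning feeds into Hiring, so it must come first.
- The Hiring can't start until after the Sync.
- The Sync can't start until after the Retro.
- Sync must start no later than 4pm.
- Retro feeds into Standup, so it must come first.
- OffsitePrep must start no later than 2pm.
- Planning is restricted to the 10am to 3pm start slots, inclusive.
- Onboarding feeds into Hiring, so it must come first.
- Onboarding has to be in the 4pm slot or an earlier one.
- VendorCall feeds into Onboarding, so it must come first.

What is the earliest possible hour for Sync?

10am

Precedence pushes Sync to at least 10am; Sync's own window allows nothing later than 4pm.
Sync at 10am is achievable: Hiring in 3pm, Retro in 9am, Planning in 11am, Sync in 10am, OffsitePrep in 12pm, Postmortem in 5pm, Onboarding in 2pm, VendorCall in 1pm, Standup in 4pm.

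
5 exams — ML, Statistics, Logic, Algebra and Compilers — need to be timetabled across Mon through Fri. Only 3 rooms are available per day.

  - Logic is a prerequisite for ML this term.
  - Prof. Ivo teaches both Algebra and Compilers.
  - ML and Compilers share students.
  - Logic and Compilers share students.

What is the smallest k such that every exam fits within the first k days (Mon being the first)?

3

The precedence chain requires at least 2 distinct days.
With at most 3 per day and 5 exams, at least 2 days are needed.
Could 2 days be enough, i.e. nothing placed later than Tue? No: ML must come after Logic (at Mon or later) → {Tue}; Logic must come before ML (at Tue or earlier) → {Mon}; Compilers can't share with ML (Tue) → {Mon}; Compilers can't share with Logic (Mon) → nothing is left.
So 2 days is not enough.
3 works (last occupied day: Wed): for example ML -> Tue; Compilers -> Wed; Logic -> Mon; Statistics -> Mon; Algebra -> Mon.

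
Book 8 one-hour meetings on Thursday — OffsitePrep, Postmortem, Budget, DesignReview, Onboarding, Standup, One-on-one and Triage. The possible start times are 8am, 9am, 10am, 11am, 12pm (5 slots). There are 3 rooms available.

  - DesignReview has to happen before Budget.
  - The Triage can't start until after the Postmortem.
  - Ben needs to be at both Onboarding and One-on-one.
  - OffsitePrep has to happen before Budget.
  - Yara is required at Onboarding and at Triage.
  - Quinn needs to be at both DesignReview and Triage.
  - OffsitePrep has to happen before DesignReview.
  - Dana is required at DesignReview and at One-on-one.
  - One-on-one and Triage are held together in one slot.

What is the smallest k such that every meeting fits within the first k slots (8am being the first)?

The precedence chain requires at least 3 distinct slots.
With at most 3 per slot and 8 meetings, at least 3 slots are needed.
3 works (last occupied slot: 10am): for example Onboarding in 8am, Triage in 10am, OffsitePrep in 8am, Standup in 9am, DesignReview in 9am, Budget in 10am, One-on-one in 10am, Postmortem in 8am.

3 slots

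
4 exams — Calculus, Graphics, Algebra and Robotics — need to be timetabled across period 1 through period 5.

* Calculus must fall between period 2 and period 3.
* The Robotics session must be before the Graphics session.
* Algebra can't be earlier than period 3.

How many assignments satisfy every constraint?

Splitting on Calculus: it can be period 2 (30), period 3 (30). Listing each branch's schedules as (Graphics, Algebra, Robotics) by period number:
Calculus=period 2: (2,3,1) (2,4,1) (2,5,1) (3,3,1) (3,3,2) (3,4,1) (3,4,2) (3,5,1) (3,5,2) (4,3,1) (4,3,2) (4,3,3) (4,4,1) (4,4,2) (4,4,3) (4,5,1) (4,5,2) (4,5,3) (5,3,1) (5,3,2) (5,3,3) (5,3,4) (5,4,1) (5,4,2) (5,4,3) (5,4,4) (5,5,1) (5,5,2) (5,5,3) (5,5,4) — 30.
Calculus=period 3: (2,3,1) (2,4,1) (2,5,1) (3,3,1) (3,3,2) (3,4,1) (3,4,2) (3,5,1) (3,5,2) (4,3,1) (4,3,2) (4,3,3) (4,4,1) (4,4,2) (4,4,3) (4,5,1) (4,5,2) (4,5,3) (5,3,1) (5,3,2) (5,3,3) (5,3,4) (5,4,1) (5,4,2) (5,4,3) (5,4,4) (5,5,1) (5,5,2) (5,5,3) (5,5,4) — 30.
Summing: 30 + 30 = 60.

60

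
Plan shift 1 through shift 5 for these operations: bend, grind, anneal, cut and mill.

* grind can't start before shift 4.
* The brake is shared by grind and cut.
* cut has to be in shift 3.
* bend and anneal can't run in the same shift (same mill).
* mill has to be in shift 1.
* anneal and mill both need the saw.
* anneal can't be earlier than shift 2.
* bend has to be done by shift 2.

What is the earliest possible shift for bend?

Bend's own window allows nothing later than shift 2.
bend at shift 1 is achievable: grind=shift 4; mill=shift 1; bend=shift 1; cut=shift 3; anneal=shift 2.

shift 1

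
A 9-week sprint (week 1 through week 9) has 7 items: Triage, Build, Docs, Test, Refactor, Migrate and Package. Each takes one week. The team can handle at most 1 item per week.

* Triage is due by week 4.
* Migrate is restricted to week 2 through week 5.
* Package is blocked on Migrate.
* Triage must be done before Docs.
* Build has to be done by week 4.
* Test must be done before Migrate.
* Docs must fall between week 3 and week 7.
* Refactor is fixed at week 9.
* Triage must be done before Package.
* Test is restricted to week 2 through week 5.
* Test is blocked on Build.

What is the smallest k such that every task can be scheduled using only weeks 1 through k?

The precedence chain requires at least 4 distinct weeks.
With at most 1 per week and 7 tasks, at least 7 weeks are needed.
Refactor can't be placed before week 9, so the schedule must run through at least week 9.
9 works (last occupied week: week 9): for example Package=week 6, Build=week 2, Docs=week 5, Refactor=week 9, Migrate=week 4, Test=week 3, Triage=week 1.

9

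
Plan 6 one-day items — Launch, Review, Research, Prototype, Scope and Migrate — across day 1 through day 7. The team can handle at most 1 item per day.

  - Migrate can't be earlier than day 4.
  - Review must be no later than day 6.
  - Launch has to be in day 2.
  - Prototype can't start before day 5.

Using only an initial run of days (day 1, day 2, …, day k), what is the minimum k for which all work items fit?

6 days

With at most 1 per day and 6 work items, at least 6 days are needed.
Prototype can't be placed before day 5, so the schedule must run through at least day 5.
6 works (last occupied day: day 6): for example Launch=day 2, Review=day 1, Migrate=day 4, Scope=day 6, Research=day 3, Prototype=day 5.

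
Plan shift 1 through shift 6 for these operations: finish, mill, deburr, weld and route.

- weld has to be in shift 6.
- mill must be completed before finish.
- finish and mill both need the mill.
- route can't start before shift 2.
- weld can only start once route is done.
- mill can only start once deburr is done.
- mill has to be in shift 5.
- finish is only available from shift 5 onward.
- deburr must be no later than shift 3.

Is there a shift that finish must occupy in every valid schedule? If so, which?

shift 6

finish's window is shift 5–shift 6.
mill is fixed at shift 5, and finish can't share a shift with mill.
So finish must be shift 6.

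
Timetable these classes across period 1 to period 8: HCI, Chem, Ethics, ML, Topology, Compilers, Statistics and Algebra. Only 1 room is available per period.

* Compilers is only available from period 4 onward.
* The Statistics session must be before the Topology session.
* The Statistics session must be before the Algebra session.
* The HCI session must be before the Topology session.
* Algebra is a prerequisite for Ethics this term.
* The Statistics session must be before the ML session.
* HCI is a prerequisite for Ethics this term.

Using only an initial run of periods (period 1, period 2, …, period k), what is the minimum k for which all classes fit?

The precedence chain requires at least 3 distinct periods.
With at most 1 per period and 8 classes, at least 8 periods are needed.
Compilers can't be placed before period 4, so the schedule must run through at least period 4.
8 works (last occupied period: period 8): for example Ethics -> period 5, Algebra -> period 3, HCI -> period 2, Statistics -> period 1, ML -> period 7, Chem -> period 8, Compilers -> period 4, Topology -> period 6.

8 periods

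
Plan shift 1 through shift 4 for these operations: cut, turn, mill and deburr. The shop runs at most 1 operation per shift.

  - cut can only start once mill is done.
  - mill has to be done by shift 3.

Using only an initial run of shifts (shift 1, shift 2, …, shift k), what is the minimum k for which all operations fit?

4 shifts

The precedence chain requires at least 2 distinct shifts.
With at most 1 per shift and 4 operations, at least 4 shifts are needed.
4 works (last occupied shift: shift 4): for example deburr in shift 4, turn in shift 3, cut in shift 2, mill in shift 1.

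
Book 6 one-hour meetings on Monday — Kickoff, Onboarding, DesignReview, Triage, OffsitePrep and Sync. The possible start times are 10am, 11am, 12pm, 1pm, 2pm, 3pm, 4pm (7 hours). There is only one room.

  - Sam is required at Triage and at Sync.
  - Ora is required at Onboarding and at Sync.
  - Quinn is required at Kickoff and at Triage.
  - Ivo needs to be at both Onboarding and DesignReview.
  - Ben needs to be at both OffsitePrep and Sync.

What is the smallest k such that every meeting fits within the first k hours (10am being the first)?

6

With at most 1 per hour and 6 meetings, at least 6 hours are needed.
6 works (last occupied hour: 3pm): for example DesignReview in 12pm, Sync in 3pm, Triage in 1pm, Kickoff in 10am, OffsitePrep in 2pm, Onboarding in 11am.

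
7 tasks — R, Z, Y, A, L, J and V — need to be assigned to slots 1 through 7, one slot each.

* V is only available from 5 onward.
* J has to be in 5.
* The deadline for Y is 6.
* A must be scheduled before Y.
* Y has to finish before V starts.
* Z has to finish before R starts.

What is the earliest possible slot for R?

Precedence pushes R to at least 2.
R at 2 is achievable: A -> 1, R -> 2, Y -> 2, Z -> 1, V -> 5, L -> 1, J -> 5.

2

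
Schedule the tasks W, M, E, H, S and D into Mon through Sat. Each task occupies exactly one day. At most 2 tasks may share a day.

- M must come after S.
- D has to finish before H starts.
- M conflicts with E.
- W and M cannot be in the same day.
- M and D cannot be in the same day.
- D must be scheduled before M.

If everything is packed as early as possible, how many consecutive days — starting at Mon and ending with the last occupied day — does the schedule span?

The precedence chain requires at least 2 distinct days.
With at most 2 per day and 6 tasks, at least 3 days are needed.
3 works (last occupied day: Wed): for example E -> Wed; M -> Tue; W -> Wed; H -> Tue; S -> Mon; D -> Mon.

3 days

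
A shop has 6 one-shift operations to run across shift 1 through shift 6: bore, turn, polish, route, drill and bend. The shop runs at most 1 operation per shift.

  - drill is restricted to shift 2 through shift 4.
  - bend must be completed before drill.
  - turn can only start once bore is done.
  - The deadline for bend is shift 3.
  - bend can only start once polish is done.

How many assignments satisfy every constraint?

Splitting on bore: it can be shift 1 (2), shift 2 (2), shift 3 (2), shift 4 (2), shift 5 (4). Listing each branch's schedules as (turn, polish, route, drill, bend) by shift number:
bore=shift 1: (5,2,6,4,3) (6,2,5,4,3) — 2.
bore=shift 2: (5,1,6,4,3) (6,1,5,4,3) — 2.
bore=shift 3: (5,1,6,4,2) (6,1,5,4,2) — 2.
bore=shift 4: (5,1,6,3,2) (6,1,5,3,2) — 2.
bore=shift 5: (6,1,2,4,3) (6,1,3,4,2) (6,1,4,3,2) (6,2,1,4,3) — 4.
Summing: 2 + 2 + 2 + 2 + 4 = 12.

12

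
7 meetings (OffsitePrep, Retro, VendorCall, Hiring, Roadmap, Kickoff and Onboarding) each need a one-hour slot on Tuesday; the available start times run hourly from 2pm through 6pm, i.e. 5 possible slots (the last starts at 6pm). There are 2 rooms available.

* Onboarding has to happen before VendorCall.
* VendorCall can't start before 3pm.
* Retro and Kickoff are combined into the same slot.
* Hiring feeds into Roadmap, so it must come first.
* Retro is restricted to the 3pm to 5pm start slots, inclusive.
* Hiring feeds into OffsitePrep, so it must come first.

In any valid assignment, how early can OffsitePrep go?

3pm

Precedence pushes OffsitePrep to at least 3pm.
OffsitePrep at 3pm is achievable: Retro in 4pm; Kickoff in 4pm; OffsitePrep in 3pm; Onboarding in 2pm; Roadmap in 5pm; Hiring in 2pm; VendorCall in 3pm.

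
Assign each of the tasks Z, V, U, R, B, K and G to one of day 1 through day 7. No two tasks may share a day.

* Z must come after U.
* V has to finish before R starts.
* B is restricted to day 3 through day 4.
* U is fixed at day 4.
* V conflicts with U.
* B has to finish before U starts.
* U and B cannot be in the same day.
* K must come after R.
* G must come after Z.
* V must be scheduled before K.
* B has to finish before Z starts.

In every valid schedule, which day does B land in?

day 3

B's window is day 3–day 4.
U is fixed at day 4, and B can't share a day with U.
So B must be day 3.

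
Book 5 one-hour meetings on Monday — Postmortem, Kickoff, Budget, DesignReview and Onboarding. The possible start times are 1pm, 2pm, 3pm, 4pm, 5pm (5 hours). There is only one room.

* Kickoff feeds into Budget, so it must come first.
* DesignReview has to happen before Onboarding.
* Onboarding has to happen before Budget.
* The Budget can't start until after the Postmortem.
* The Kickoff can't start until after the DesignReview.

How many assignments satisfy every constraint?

8

Splitting on Postmortem: it can be 1pm (2), 2pm (2), 3pm (2), 4pm (2). Listing each branch's schedules as (Kickoff, Budget, DesignReview, Onboarding):
Postmortem=1pm: (3pm,5pm,2pm,4pm) (4pm,5pm,2pm,3pm) — 2.
Postmortem=2pm: (3pm,5pm,1pm,4pm) (4pm,5pm,1pm,3pm) — 2.
Postmortem=3pm: (2pm,5pm,1pm,4pm) (4pm,5pm,1pm,2pm) — 2.
Postmortem=4pm: (2pm,5pm,1pm,3pm) (3pm,5pm,1pm,2pm) — 2.
Summing: 2 + 2 + 2 + 2 = 8.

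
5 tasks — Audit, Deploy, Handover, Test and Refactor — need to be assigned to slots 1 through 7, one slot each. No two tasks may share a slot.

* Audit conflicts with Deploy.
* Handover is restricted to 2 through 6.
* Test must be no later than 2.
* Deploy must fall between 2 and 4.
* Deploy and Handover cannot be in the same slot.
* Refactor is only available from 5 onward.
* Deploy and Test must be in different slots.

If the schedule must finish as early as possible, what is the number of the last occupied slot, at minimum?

With at most 1 per slot and 5 tasks, at least 5 slots are needed.
Refactor can't be placed before 5, so the schedule must run through at least slot 5.
5 works (last occupied slot: 5): for example Audit=4; Refactor=5; Handover=3; Deploy=2; Test=1.

slot 5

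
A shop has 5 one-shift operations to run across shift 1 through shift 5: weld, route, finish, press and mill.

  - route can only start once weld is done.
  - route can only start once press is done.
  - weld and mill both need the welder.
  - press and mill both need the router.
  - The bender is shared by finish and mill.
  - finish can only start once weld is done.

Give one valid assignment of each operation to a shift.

press -> shift 1; mill -> shift 3; weld -> shift 1; route -> shift 2; finish -> shift 2

Checking: weld(shift 1) before finish(shift 2); press(shift 1) before route(shift 2); weld(shift 1) before route(shift 2); press(shift 1) != mill(shift 3); finish(shift 2) != mill(shift 3); weld(shift 1) != mill(shift 3).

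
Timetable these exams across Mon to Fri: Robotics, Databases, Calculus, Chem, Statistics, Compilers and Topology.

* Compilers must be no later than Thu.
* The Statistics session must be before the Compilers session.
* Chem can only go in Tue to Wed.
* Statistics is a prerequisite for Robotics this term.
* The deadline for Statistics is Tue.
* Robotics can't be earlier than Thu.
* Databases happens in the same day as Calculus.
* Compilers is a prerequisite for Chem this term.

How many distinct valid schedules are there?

50

Splitting on Robotics: it can be Thu (25), Fri (25). Listing each branch's schedules as (Databases, Calculus, Chem, Statistics, Compilers, Topology):
Robotics=Thu: (Mon,Mon,Wed,Mon,Tue,Mon) (Mon,Mon,Wed,Mon,Tue,Tue) (Mon,Mon,Wed,Mon,Tue,Wed) (Mon,Mon,Wed,Mon,Tue,Thu) (Mon,Mon,Wed,Mon,Tue,Fri) (Tue,Tue,Wed,Mon,Tue,Mon) (Tue,Tue,Wed,Mon,Tue,Tue) (Tue,Tue,Wed,Mon,Tue,Wed) (Tue,Tue,Wed,Mon,Tue,Thu) (Tue,Tue,Wed,Mon,Tue,Fri) (Wed,Wed,Wed,Mon,Tue,Mon) (Wed,Wed,Wed,Mon,Tue,Tue) (Wed,Wed,Wed,Mon,Tue,Wed) (Wed,Wed,Wed,Mon,Tue,Thu) (Wed,Wed,Wed,Mon,Tue,Fri) (Thu,Thu,Wed,Mon,Tue,Mon) (Thu,Thu,Wed,Mon,Tue,Tue) (Thu,Thu,Wed,Mon,Tue,Wed) (Thu,Thu,Wed,Mon,Tue,Thu) (Thu,Thu,Wed,Mon,Tue,Fri) (Fri,Fri,Wed,Mon,Tue,Mon) (Fri,Fri,Wed,Mon,Tue,Tue) (Fri,Fri,Wed,Mon,Tue,Wed) (Fri,Fri,Wed,Mon,Tue,Thu) (Fri,Fri,Wed,Mon,Tue,Fri) — 25.
Robotics=Fri: (Mon,Mon,Wed,Mon,Tue,Mon) (Mon,Mon,Wed,Mon,Tue,Tue) (Mon,Mon,Wed,Mon,Tue,Wed) (Mon,Mon,Wed,Mon,Tue,Thu) (Mon,Mon,Wed,Mon,Tue,Fri) (Tue,Tue,Wed,Mon,Tue,Mon) (Tue,Tue,Wed,Mon,Tue,Tue) (Tue,Tue,Wed,Mon,Tue,Wed) (Tue,Tue,Wed,Mon,Tue,Thu) (Tue,Tue,Wed,Mon,Tue,Fri) (Wed,Wed,Wed,Mon,Tue,Mon) (Wed,Wed,Wed,Mon,Tue,Tue) (Wed,Wed,Wed,Mon,Tue,Wed) (Wed,Wed,Wed,Mon,Tue,Thu) (Wed,Wed,Wed,Mon,Tue,Fri) (Thu,Thu,Wed,Mon,Tue,Mon) (Thu,Thu,Wed,Mon,Tue,Tue) (Thu,Thu,Wed,Mon,Tue,Wed) (Thu,Thu,Wed,Mon,Tue,Thu) (Thu,Thu,Wed,Mon,Tue,Fri) (Fri,Fri,Wed,Mon,Tue,Mon) (Fri,Fri,Wed,Mon,Tue,Tue) (Fri,Fri,Wed,Mon,Tue,Wed) (Fri,Fri,Wed,Mon,Tue,Thu) (Fri,Fri,Wed,Mon,Tue,Fri) — 25.
Summing: 25 + 25 = 50.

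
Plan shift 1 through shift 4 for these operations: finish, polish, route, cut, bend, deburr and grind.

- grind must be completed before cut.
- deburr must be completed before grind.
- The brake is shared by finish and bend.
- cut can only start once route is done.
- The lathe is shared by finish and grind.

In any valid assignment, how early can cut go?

shift 3

Precedence pushes cut to at least shift 3.
cut at shift 3 is achievable: bend -> shift 2, cut -> shift 3, deburr -> shift 1, route -> shift 1, polish -> shift 1, grind -> shift 2, finish -> shift 1.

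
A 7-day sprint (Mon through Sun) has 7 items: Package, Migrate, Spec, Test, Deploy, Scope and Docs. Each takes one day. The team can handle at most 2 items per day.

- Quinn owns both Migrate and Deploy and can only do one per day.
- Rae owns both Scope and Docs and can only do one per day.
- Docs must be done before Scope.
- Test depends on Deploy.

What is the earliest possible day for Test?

Precedence pushes Test to at least Tue.
Test at Tue is achievable: Package=Wed; Docs=Mon; Spec=Thu; Scope=Tue; Migrate=Wed; Test=Tue; Deploy=Mon.

Tue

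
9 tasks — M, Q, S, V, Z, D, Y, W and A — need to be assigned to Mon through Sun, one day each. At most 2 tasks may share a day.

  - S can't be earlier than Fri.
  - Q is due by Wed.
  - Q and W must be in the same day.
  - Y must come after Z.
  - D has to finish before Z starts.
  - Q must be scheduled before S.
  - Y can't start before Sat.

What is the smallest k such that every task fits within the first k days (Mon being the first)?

6 days

The precedence chain requires at least 3 distinct days.
With at most 2 per day and 9 tasks, at least 5 days are needed.
Y can't be placed before Sat — that is day 6 counting from Mon — so the schedule must run through at least 6 days.
6 works (last occupied day: Sat): for example M=Tue, W=Mon, V=Wed, Z=Wed, Q=Mon, D=Tue, S=Fri, Y=Sat, A=Thu.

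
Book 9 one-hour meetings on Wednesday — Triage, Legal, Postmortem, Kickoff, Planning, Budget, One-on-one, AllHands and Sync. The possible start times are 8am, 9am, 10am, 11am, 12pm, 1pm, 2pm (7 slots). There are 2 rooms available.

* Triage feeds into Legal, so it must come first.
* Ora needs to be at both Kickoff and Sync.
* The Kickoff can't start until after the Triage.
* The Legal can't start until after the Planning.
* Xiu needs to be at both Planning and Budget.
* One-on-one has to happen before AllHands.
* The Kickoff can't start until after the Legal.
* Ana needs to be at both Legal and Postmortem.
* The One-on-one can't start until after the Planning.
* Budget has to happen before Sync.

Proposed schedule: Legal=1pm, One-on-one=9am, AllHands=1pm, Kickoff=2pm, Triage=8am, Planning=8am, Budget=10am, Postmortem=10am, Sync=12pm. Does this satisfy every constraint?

Budget has to happen before Sync — holds.
Ora needs to be at both Kickoff and Sync — holds.
The Kickoff can't start until after the Triage — holds.
Xiu needs to be at both Planning and Budget — holds.
Ana needs to be at both Legal and Postmortem — holds.
The Kickoff can't start until after the Legal — holds.
Triage feeds into Legal, so it must come first — holds.
The One-on-one can't start until after the Planning — holds.
There are 2 rooms available — holds.
One-on-one has to happen before AllHands — holds.
The Legal can't start until after the Planning — holds.

Yes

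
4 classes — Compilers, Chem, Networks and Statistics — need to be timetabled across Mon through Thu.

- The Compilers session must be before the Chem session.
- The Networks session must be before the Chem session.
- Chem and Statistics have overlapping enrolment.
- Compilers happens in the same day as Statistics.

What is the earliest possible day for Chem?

Precedence pushes Chem to at least Tue.
Chem at Tue is achievable: Compilers -> Mon; Chem -> Tue; Statistics -> Mon; Networks -> Mon.

Tue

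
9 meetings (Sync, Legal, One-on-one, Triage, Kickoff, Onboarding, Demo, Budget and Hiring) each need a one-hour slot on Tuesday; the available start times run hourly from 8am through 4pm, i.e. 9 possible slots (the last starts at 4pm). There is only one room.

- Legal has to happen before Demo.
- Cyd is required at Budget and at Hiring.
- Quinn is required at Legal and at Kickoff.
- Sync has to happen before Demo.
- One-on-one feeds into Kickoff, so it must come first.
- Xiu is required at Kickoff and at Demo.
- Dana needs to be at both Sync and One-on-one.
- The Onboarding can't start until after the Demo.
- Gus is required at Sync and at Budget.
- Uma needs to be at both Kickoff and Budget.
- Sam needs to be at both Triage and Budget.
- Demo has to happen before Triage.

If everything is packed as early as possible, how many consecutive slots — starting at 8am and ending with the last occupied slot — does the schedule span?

9

The precedence chain requires at least 3 distinct slots.
With at most 1 per slot and 9 meetings, at least 9 slots are needed.
9 works (last occupied slot: 4pm): for example Legal -> 9am; Demo -> 10am; Hiring -> 4pm; Kickoff -> 1pm; Onboarding -> 2pm; Sync -> 8am; Budget -> 3pm; One-on-one -> 11am; Triage -> 12pm.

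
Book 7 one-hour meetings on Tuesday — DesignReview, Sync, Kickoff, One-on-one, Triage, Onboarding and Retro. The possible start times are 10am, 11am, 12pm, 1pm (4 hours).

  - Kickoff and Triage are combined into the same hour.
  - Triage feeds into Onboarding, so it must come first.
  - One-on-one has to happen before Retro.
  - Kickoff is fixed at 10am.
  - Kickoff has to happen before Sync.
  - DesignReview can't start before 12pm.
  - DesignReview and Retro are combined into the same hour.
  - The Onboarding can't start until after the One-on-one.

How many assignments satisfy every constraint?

33

Splitting on DesignReview: it can be 12pm (15), 1pm (18). Listing each branch's schedules as (Sync, Kickoff, One-on-one, Triage, Onboarding, Retro):
DesignReview=12pm: (11am,10am,10am,10am,11am,12pm) (11am,10am,10am,10am,12pm,12pm) (11am,10am,10am,10am,1pm,12pm) (11am,10am,11am,10am,12pm,12pm) (11am,10am,11am,10am,1pm,12pm) (12pm,10am,10am,10am,11am,12pm) (12pm,10am,10am,10am,12pm,12pm) (12pm,10am,10am,10am,1pm,12pm) (12pm,10am,11am,10am,12pm,12pm) (12pm,10am,11am,10am,1pm,12pm) (1pm,10am,10am,10am,11am,12pm) (1pm,10am,10am,10am,12pm,12pm) (1pm,10am,10am,10am,1pm,12pm) (1pm,10am,11am,10am,12pm,12pm) (1pm,10am,11am,10am,1pm,12pm) — 15.
DesignReview=1pm: (11am,10am,10am,10am,11am,1pm) (11am,10am,10am,10am,12pm,1pm) (11am,10am,10am,10am,1pm,1pm) (11am,10am,11am,10am,12pm,1pm) (11am,10am,11am,10am,1pm,1pm) (11am,10am,12pm,10am,1pm,1pm) (12pm,10am,10am,10am,11am,1pm) (12pm,10am,10am,10am,12pm,1pm) (12pm,10am,10am,10am,1pm,1pm) (12pm,10am,11am,10am,12pm,1pm) (12pm,10am,11am,10am,1pm,1pm) (12pm,10am,12pm,10am,1pm,1pm) (1pm,10am,10am,10am,11am,1pm) (1pm,10am,10am,10am,12pm,1pm) (1pm,10am,10am,10am,1pm,1pm) (1pm,10am,11am,10am,12pm,1pm) (1pm,10am,11am,10am,1pm,1pm) (1pm,10am,12pm,10am,1pm,1pm) — 18.
Summing: 15 + 18 = 33.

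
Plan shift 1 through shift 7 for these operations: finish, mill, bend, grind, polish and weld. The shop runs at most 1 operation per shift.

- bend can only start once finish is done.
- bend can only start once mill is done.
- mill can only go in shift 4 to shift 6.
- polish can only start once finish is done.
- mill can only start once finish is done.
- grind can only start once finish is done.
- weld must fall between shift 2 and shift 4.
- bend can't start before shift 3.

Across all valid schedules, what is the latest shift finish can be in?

Downstream work caps finish at shift 5.
finish at shift 3 is achievable: mill in shift 4, grind in shift 6, weld in shift 2, polish in shift 7, bend in shift 5, finish in shift 3.
Nothing later works — the capacity limit rule out every shift after shift 3.

shift 3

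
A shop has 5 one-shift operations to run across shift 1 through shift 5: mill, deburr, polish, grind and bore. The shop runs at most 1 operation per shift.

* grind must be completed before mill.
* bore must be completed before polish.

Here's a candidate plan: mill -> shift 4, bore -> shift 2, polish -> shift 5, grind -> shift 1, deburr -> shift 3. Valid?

Yes, all constraints hold

The shop runs at most 1 operation per shift — holds.
bore must be completed before polish — holds.
grind must be completed before mill — holds.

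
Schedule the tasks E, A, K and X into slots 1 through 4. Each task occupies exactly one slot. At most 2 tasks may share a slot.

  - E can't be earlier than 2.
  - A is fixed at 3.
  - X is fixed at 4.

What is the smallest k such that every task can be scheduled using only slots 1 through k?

4

With at most 2 per slot and 4 tasks, at least 2 slots are needed.
X can't be placed before 4, so the schedule must run through at least slot 4.
4 works (last occupied slot: 4): for example A -> 3, K -> 1, E -> 2, X -> 4.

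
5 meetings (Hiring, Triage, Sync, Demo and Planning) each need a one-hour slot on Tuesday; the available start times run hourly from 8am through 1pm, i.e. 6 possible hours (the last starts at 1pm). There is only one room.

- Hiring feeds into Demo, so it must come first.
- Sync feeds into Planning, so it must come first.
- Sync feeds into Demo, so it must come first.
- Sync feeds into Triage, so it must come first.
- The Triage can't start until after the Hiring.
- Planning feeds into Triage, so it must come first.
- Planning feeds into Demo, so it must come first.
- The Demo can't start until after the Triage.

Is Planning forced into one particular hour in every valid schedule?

No

Planning can be 9am (e.g. Demo=12pm, Triage=11am, Planning=9am, Hiring=10am, Sync=8am) or 10am (e.g. Demo -> 12pm, Planning -> 10am, Sync -> 8am, Triage -> 11am, Hiring -> 9am).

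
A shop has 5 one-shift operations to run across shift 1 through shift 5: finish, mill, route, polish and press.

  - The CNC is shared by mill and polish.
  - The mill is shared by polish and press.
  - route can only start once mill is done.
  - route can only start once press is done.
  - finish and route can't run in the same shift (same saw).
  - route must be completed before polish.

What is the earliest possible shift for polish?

shift 3

Precedence pushes polish to at least shift 3.
polish at shift 3 is achievable: press in shift 1; polish in shift 3; finish in shift 1; mill in shift 1; route in shift 2.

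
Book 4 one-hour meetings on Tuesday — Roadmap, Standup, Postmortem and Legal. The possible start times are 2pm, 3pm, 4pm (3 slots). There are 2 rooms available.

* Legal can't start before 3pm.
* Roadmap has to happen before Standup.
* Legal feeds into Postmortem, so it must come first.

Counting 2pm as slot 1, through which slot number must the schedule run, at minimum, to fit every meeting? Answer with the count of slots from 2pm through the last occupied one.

3

The precedence chain requires at least 2 distinct slots.
With at most 2 per slot and 4 meetings, at least 2 slots are needed.
Propagating the time windows through the other constraints, Postmortem can't land before 4pm — that is slot 3 counting from 2pm — so the schedule must run through at least 3 slots.
3 works (last occupied slot: 4pm): for example Roadmap=2pm, Postmortem=4pm, Legal=3pm, Standup=3pm.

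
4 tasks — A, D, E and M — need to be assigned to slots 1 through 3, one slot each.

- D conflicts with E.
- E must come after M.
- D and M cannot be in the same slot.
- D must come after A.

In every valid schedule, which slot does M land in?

1

Downstream work caps M at 2.
So M is pinned to 1.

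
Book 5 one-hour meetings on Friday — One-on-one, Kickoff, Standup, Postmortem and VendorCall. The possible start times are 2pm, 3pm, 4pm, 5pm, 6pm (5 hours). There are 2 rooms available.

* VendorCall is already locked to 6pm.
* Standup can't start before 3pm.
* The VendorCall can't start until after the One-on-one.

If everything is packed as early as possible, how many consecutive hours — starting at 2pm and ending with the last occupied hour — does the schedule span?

5

The precedence chain requires at least 2 distinct hours.
With at most 2 per hour and 5 meetings, at least 3 hours are needed.
VendorCall can't be placed before 6pm — that is hour 5 counting from 2pm — so the schedule must run through at least 5 hours.
5 works (last occupied hour: 6pm): for example Kickoff -> 2pm; One-on-one -> 2pm; VendorCall -> 6pm; Standup -> 3pm; Postmortem -> 3pm.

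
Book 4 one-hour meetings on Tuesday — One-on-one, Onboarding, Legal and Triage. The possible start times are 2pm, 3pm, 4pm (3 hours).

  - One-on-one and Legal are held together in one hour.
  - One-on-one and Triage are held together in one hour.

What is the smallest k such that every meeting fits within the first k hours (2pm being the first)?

1 works (last occupied hour: 2pm): for example Onboarding=2pm; One-on-one=2pm; Triage=2pm; Legal=2pm.

1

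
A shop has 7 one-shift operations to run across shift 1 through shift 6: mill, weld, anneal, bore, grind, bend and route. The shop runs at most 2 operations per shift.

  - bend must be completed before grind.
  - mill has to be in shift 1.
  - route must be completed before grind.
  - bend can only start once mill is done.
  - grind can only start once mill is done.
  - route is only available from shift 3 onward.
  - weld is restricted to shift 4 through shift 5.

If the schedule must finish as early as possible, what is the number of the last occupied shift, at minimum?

4

The precedence chain requires at least 3 distinct shifts.
With at most 2 per shift and 7 operations, at least 4 shifts are needed.
weld can't be placed before shift 4, so the schedule must run through at least shift 4.
4 works (last occupied shift: shift 4): for example bend in shift 2; anneal in shift 1; grind in shift 4; mill in shift 1; bore in shift 2; route in shift 3; weld in shift 4.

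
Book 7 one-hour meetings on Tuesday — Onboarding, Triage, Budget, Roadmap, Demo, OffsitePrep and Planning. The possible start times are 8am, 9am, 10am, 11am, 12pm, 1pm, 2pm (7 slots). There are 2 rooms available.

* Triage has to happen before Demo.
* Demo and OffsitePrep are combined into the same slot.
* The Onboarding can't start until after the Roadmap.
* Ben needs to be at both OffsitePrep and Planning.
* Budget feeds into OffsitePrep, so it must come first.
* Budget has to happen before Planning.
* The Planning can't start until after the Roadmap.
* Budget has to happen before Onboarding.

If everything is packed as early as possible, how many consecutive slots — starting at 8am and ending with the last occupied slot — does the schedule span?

4 slots

The precedence chain requires at least 2 distinct slots.
With at most 2 per slot and 7 meetings, at least 4 slots are needed.
4 works (last occupied slot: 11am): for example Roadmap=8am; Planning=9am; Demo=11am; Budget=8am; Triage=10am; OffsitePrep=11am; Onboarding=9am.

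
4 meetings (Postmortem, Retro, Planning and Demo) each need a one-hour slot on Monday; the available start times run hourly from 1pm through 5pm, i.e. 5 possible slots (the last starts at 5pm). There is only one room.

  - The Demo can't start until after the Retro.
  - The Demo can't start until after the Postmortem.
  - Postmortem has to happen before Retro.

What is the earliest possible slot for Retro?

Precedence pushes Retro to at least 2pm; downstream work caps Retro at 4pm.
Retro at 2pm is achievable: Retro -> 2pm, Planning -> 4pm, Postmortem -> 1pm, Demo -> 3pm.

2pm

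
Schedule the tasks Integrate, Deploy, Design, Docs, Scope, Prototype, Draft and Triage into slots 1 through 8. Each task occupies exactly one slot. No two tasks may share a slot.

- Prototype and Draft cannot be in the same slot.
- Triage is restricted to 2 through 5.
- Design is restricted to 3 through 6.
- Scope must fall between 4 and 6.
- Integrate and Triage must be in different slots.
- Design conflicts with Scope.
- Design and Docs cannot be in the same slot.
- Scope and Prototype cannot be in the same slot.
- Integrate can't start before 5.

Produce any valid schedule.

Design=3, Deploy=1, Prototype=7, Draft=8, Triage=2, Docs=6, Integrate=5, Scope=4

Checking: Design(3) != Scope(4); Prototype(7) != Draft(8); Integrate(5) != Triage(2); Scope(4) != Prototype(7); Design(3) != Docs(6); Design=3 in [3,6]; Triage=2 in [2,5]; Scope=4 in [4,6]; Integrate=5 in [5,8]; max 1 per slot (cap 1).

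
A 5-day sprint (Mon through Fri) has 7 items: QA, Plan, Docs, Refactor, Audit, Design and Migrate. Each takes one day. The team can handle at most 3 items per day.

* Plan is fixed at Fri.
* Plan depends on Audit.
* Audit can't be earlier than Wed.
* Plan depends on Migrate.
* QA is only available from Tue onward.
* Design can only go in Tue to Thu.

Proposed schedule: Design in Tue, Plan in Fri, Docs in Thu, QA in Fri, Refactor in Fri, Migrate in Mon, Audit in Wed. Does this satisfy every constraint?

Plan depends on Migrate — holds.
QA is only available from Tue onward — holds.
Plan depends on Audit — holds.
Plan is fixed at Fri — holds.
The team can handle at most 3 items per day — holds.
Design can only go in Tue to Thu — holds.
Audit can't be earlier than Wed — holds.

Valid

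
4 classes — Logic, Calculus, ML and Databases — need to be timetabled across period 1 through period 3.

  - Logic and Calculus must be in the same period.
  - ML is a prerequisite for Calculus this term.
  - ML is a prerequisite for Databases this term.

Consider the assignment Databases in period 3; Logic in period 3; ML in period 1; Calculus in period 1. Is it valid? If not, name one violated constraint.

ML is a prerequisite for Databases this term — holds.
Logic and Calculus must be in the same period — violated.
ML is a prerequisite for Calculus this term — violated.

No — it violates: Logic and Calculus must be in the same period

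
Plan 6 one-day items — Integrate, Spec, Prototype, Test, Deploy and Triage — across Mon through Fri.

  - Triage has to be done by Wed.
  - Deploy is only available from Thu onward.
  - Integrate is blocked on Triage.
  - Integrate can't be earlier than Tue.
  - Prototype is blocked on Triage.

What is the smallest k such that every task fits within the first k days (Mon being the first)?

The precedence chain requires at least 2 distinct days.
Deploy can't be placed before Thu — that is day 4 counting from Mon — so the schedule must run through at least 4 days.
4 works (last occupied day: Thu): for example Deploy=Thu; Spec=Mon; Triage=Mon; Integrate=Tue; Test=Mon; Prototype=Tue.

4 days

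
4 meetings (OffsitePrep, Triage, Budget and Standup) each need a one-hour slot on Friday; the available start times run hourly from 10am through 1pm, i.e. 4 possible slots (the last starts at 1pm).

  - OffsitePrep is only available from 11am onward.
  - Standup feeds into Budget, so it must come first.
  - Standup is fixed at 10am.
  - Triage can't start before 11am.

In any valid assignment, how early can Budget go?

11am

Precedence pushes Budget to at least 11am.
Budget at 11am is achievable: OffsitePrep in 11am, Budget in 11am, Triage in 11am, Standup in 10am.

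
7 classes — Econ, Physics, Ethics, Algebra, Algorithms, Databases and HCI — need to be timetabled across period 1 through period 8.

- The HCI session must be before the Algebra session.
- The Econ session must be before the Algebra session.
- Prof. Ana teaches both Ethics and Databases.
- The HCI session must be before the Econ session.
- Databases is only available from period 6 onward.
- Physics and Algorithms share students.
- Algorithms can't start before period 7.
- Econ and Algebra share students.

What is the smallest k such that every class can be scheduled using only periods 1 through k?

The precedence chain requires at least 3 distinct periods.
Algorithms can't be placed before period 7, so the schedule must run through at least period 7.
7 works (last occupied period: period 7): for example Algorithms in period 7, Ethics in period 1, Algebra in period 3, Econ in period 2, Databases in period 6, Physics in period 1, HCI in period 1.

7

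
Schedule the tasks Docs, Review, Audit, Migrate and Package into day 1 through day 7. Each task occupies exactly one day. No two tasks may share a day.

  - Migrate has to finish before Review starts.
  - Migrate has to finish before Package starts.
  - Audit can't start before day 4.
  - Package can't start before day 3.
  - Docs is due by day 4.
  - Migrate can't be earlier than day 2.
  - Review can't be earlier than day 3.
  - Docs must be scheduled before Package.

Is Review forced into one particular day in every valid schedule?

Review can be day 3 (e.g. Migrate -> day 2, Package -> day 5, Audit -> day 4, Review -> day 3, Docs -> day 1) or day 4 (e.g. Review in day 4, Migrate in day 2, Audit in day 5, Docs in day 1, Package in day 3).

No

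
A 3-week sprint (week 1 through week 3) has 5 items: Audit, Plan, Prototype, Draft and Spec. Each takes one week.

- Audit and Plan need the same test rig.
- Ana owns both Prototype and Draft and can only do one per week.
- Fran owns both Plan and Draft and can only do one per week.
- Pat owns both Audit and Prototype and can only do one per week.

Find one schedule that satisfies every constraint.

Draft -> week 1, Audit -> week 1, Spec -> week 1, Prototype -> week 2, Plan -> week 2

Checking: Audit(week 1) != Plan(week 2); Prototype(week 2) != Draft(week 1); Plan(week 2) != Draft(week 1); Audit(week 1) != Prototype(week 2).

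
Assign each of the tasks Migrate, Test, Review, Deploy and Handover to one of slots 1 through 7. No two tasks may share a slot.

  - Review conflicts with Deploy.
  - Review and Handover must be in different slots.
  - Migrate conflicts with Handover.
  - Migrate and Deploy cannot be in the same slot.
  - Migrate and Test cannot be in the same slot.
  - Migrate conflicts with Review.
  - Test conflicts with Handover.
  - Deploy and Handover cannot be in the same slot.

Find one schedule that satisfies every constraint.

Deploy -> 4; Test -> 2; Review -> 3; Handover -> 5; Migrate -> 1

Checking: Test(2) != Handover(5); Deploy(4) != Handover(5); Review(3) != Handover(5); Review(3) != Deploy(4); Migrate(1) != Test(2); Migrate(1) != Handover(5); Migrate(1) != Review(3); Migrate(1) != Deploy(4); max 1 per slot (cap 1).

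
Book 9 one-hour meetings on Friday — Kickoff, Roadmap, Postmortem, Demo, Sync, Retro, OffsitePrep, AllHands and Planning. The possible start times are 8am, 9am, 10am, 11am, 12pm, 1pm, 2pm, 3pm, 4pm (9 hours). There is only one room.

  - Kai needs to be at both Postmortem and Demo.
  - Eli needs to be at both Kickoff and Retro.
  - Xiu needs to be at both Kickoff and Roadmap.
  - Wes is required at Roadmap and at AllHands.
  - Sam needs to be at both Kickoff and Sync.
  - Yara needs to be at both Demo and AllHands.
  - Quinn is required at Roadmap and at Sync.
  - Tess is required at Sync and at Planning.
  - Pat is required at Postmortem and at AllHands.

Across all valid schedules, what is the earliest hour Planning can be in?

Planning at 8am is achievable: Roadmap -> 10am, Planning -> 8am, Postmortem -> 11am, Sync -> 1pm, AllHands -> 4pm, Demo -> 12pm, OffsitePrep -> 3pm, Retro -> 2pm, Kickoff -> 9am.

8am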